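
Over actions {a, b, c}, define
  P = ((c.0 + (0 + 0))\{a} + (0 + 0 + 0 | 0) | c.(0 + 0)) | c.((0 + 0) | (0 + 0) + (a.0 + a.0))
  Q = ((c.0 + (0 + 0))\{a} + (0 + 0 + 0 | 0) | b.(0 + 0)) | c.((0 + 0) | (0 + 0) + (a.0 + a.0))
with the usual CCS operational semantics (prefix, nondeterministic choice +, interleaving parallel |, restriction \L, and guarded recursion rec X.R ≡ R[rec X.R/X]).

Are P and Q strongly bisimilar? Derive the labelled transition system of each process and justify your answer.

P's transition system — 9 states:
  u0 = ((c.0 + (0 + 0))\{a} + (0 + 0 + 0 | 0) | c.(0 + 0)) | c.((0 + 0) | (0 + 0) + (a.0 + a.0)) → --c--▸ u1, --c--▸ u2, --c--▸ u3
  u1 = ((c.0 + (0 + 0))\{a} + (0 + 0 + 0 | 0) | c.(0 + 0)) | ((0 + 0) | (0 + 0) + (a.0 + a.0)) → --a--▸ u4, --c--▸ u5, --c--▸ u6
  u2 = (0 + 0 + 0 | 0) | (0 + 0) | c.((0 + 0) | (0 + 0) + (a.0 + a.0)) → --c--▸ u5
  u3 = 0\{a} | c.((0 + 0) | (0 + 0) + (a.0 + a.0)) → --c--▸ u6
  u4 = ((c.0 + (0 + 0))\{a} + (0 + 0 + 0 | 0) | c.(0 + 0)) | 0 → --c--▸ u7, --c--▸ u8
  u5 = (0 + 0 + 0 | 0) | (0 + 0) | ((0 + 0) | (0 + 0) + (a.0 + a.0)) → --a--▸ u7
  u6 = 0\{a} | ((0 + 0) | (0 + 0) + (a.0 + a.0)) → --a--▸ u8
  u7 = (0 + 0 + 0 | 0) | (0 + 0) | 0 → stopped
  u8 = 0\{a} | 0 → stopped
Q's transition system — 9 states:
  v0 = ((c.0 + (0 + 0))\{a} + (0 + 0 + 0 | 0) | b.(0 + 0)) | c.((0 + 0) | (0 + 0) + (a.0 + a.0)) → --b--▸ v1, --c--▸ v2, --c--▸ v3
  v1 = (0 + 0 + 0 | 0) | (0 + 0) | c.((0 + 0) | (0 + 0) + (a.0 + a.0)) → --c--▸ v4
  v2 = ((c.0 + (0 + 0))\{a} + (0 + 0 + 0 | 0) | b.(0 + 0)) | ((0 + 0) | (0 + 0) + (a.0 + a.0)) → --a--▸ v5, --b--▸ v4, --c--▸ v6
  v3 = 0\{a} | c.((0 + 0) | (0 + 0) + (a.0 + a.0)) → --c--▸ v6
  v4 = (0 + 0 + 0 | 0) | (0 + 0) | ((0 + 0) | (0 + 0) + (a.0 + a.0)) → --a--▸ v7
  v5 = ((c.0 + (0 + 0))\{a} + (0 + 0 + 0 | 0) | b.(0 + 0)) | 0 → --b--▸ v7, --c--▸ v8
  v6 = 0\{a} | ((0 + 0) | (0 + 0) + (a.0 + a.0)) → --a--▸ v8
  v7 = (0 + 0 + 0 | 0) | (0 + 0) | 0 → stopped
  v8 = 0\{a} | 0 → stopped
Bisimilarity quotient blocks:
  B0 = {u0}
  B1 = {u1}
  B2 = {u4}
  B3 = {u7, u8, v7, v8}
  B4 = {u5, u6, v4, v6}
  B5 = {u2, u3, v1, v3}
  B6 = {v0}
  B7 = {v2}
  B8 = {v5}
u0 ∈ B0, v0 ∈ B6 → different blocks

NO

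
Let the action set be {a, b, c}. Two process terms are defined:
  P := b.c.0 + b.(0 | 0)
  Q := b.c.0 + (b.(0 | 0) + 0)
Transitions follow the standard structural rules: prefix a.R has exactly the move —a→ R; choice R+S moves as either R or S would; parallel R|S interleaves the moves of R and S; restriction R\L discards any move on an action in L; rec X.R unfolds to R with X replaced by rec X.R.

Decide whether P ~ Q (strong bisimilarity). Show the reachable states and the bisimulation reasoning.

bisimilar

P's transition system — 4 states:
  u0 = b.c.0 + b.(0 | 0) | —b→ u1, —b→ u2
  u1 = 0 | 0 | stopped
  u2 = c.0 | —c→ u3
  u3 = 0 | stopped
Q's transition system — 4 states:
  v0 = b.c.0 + (b.(0 | 0) + 0) | —b→ v1, —b→ v2
  v1 = 0 | 0 | stopped
  v2 = c.0 | —c→ v3
  v3 = 0 | stopped
Coarsest stable partition (strong bisimilarity classes):
  B0 = {u0, v0}
  B1 = {u2, v2}
  B2 = {u1, u3, v1, v3}
u0 ∈ B0, v0 ∈ B0 → same block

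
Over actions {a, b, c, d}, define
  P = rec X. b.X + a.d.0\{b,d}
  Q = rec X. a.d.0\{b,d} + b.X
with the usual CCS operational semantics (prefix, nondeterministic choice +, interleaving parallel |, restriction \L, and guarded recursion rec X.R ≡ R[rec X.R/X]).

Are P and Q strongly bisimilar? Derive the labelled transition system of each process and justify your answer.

bisimilar

LTS(P): 3 reachable states
  u0 = rec X. b.X + a.d.0\{b,d} :: -a-> u1, -b-> u0
  u1 = d.0\{b,d} :: -d-> u2
  u2 = 0\{b,d} :: ·
LTS(Q): 3 reachable states
  v0 = rec X. a.d.0\{b,d} + b.X :: -a-> v1, -b-> v0
  v1 = d.0\{b,d} :: -d-> v2
  v2 = 0\{b,d} :: ·
Bisimilarity quotient blocks:
  B0 = {u0, v0}
  B1 = {u1, v1}
  B2 = {u2, v2}
u0 ∈ B0, v0 ∈ B0 → same block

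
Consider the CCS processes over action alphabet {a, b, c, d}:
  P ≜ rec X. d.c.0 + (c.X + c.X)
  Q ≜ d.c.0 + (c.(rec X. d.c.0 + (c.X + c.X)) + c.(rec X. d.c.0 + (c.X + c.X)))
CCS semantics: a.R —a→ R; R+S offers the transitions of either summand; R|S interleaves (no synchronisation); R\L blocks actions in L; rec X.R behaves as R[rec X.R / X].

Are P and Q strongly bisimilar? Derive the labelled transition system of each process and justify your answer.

Reachable graph of P (3 states):
  p0 = rec X. d.c.0 + (c.X + c.X) has moves ··c··> p0, ··d··> p1
  p1 = c.0 has moves ··c··> p2
  p2 = 0 has moves ∅
Reachable graph of Q (4 states):
  q0 = d.c.0 + (c.(rec X. d.c.0 + (c.X + c.X)) + c.(rec X. d.c.0 + (c.X + c.X))) has moves ··c··> q1, ··d··> q2
  q1 = rec X. d.c.0 + (c.X + c.X) has moves ··c··> q1, ··d··> q2
  q2 = c.0 has moves ··c··> q3
  q3 = 0 has moves ∅
Bisimilarity quotient blocks:
  B0 = {p0, q0, q1}
  B1 = {p1, q2}
  B2 = {p2, q3}
p0 ∈ B0, q0 ∈ B0 → same block

YES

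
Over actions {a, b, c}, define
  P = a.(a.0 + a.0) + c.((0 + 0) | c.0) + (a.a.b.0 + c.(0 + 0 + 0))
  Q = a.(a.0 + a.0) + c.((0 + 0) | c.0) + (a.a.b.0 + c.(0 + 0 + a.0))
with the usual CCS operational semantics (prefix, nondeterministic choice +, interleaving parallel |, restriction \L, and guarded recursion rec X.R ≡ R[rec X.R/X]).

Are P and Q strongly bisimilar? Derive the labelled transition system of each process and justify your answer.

Reachable graph of P (8 states):
  p0 = a.(a.0 + a.0) + c.((0 + 0) | c.0) + (a.a.b.0 + c.(0 + 0 + 0)) has moves --a--▸ p1, --a--▸ p2, --c--▸ p3, --c--▸ p4
  p1 = a.0 + a.0 has moves --a--▸ p5
  p2 = a.b.0 has moves --a--▸ p6
  p3 = (0 + 0) | c.0 has moves --c--▸ p7
  p4 = 0 + 0 + 0 has moves stopped
  p5 = 0 has moves stopped
  p6 = b.0 has moves --b--▸ p5
  p7 = (0 + 0) | 0 has moves stopped
Reachable graph of Q (8 states):
  q0 = a.(a.0 + a.0) + c.((0 + 0) | c.0) + (a.a.b.0 + c.(0 + 0 + a.0)) has moves --a--▸ q1, --a--▸ q2, --c--▸ q3, --c--▸ q4
  q1 = a.0 + a.0 has moves --a--▸ q5
  q2 = a.b.0 has moves --a--▸ q6
  q3 = (0 + 0) | c.0 has moves --c--▸ q7
  q4 = 0 + 0 + a.0 has moves --a--▸ q5
  q5 = 0 has moves stopped
  q6 = b.0 has moves --b--▸ q5
  q7 = (0 + 0) | 0 has moves stopped
Coarsest stable partition (strong bisimilarity classes):
  B0 = {p0}
  B1 = {p4, p5, p7, q5, q7}
  B2 = {p2, q2}
  B3 = {p6, q6}
  B4 = {p1, q1, q4}
  B5 = {p3, q3}
  B6 = {q0}
p0 ∈ B0, q0 ∈ B6 → different blocks

P ≁ Q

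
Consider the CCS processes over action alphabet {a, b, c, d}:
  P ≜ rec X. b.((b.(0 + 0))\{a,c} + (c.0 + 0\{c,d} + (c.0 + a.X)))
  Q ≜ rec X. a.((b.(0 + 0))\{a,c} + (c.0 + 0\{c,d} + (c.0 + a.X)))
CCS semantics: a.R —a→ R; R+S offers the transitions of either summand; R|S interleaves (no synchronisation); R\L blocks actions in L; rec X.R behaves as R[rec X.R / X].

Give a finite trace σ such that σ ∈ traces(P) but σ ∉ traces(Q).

b

Reachable graph of P (4 states):
  s0 = rec X. b.((b.(0 + 0))\{a,c} + (c.0 + 0\{c,d} + (c.0 + a.X))) has moves --b--▸ s1
  s1 = (b.(0 + 0))\{a,c} + (c.0 + 0\{c,d} + (c.0 + a.(rec X. b.((b.(0 + 0))\{a,c} + (c.0 + 0\{c,d} + (c.0 + a.X)))))) has moves --a--▸ s0, --b--▸ s2, --c--▸ s3
  s2 = (0 + 0)\{a,c} has moves (no moves)
  s3 = 0 has moves (no moves)
Reachable graph of Q (4 states):
  t0 = rec X. a.((b.(0 + 0))\{a,c} + (c.0 + 0\{c,d} + (c.0 + a.X))) has moves --a--▸ t1
  t1 = (b.(0 + 0))\{a,c} + (c.0 + 0\{c,d} + (c.0 + a.(rec X. a.((b.(0 + 0))\{a,c} + (c.0 + 0\{c,d} + (c.0 + a.X)))))) has moves --a--▸ t0, --b--▸ t2, --c--▸ t3
  t2 = (0 + 0)\{a,c} has moves (no moves)
  t3 = 0 has moves (no moves)
Executing b from P (initial set {s0}):
  step 1 (b): {s1}
  P completes σ.
Executing b from Q (initial set {t0}):
  step 1 (b): ∅ (Q stuck)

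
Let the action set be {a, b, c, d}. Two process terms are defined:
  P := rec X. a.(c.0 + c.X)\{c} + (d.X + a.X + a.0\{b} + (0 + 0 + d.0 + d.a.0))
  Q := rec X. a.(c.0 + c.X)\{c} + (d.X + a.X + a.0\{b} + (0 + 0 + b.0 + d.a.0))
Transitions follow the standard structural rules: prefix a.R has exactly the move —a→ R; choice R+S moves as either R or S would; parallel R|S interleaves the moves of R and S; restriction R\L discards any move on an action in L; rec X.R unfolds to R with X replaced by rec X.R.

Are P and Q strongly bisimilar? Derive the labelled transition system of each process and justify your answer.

P ≁ Q

Reachable graph of P (5 states):
  m0 = rec X. a.(c.0 + c.X)\{c} + (d.X + a.X + a.0\{b} + (0 + 0 + d.0 + d.a.0)) → =a=> m0, =a=> m1, =a=> m2, =d=> m0, =d=> m3, =d=> m4
  m1 = (c.0 + c.(rec X. a.(c.0 + c.X)\{c} + (d.X + a.X + a.0\{b} + (0 + 0 + d.0 + d.a.0))))\{c} → (no moves)
  m2 = 0\{b} → (no moves)
  m3 = 0 → (no moves)
  m4 = a.0 → =a=> m3
Reachable graph of Q (5 states):
  n0 = rec X. a.(c.0 + c.X)\{c} + (d.X + a.X + a.0\{b} + (0 + 0 + b.0 + d.a.0)) → =a=> n0, =a=> n1, =a=> n2, =b=> n3, =d=> n0, =d=> n4
  n1 = (c.0 + c.(rec X. a.(c.0 + c.X)\{c} + (d.X + a.X + a.0\{b} + (0 + 0 + b.0 + d.a.0))))\{c} → (no moves)
  n2 = 0\{b} → (no moves)
  n3 = 0 → (no moves)
  n4 = a.0 → =a=> n3
Coarsest stable partition (strong bisimilarity classes):
  B0 = {m0}
  B1 = {m1, m2, m3, n1, n2, n3}
  B2 = {m4, n4}
  B3 = {n0}
m0 ∈ B0, n0 ∈ B3 → different blocks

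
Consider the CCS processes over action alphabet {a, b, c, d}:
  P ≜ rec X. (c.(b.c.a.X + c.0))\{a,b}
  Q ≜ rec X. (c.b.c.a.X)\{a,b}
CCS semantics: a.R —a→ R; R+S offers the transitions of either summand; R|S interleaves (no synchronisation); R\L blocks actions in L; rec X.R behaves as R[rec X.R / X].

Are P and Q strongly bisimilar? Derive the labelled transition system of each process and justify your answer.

P's transition system — 3 states:
  m0 = rec X. (c.(b.c.a.X + c.0))\{a,b} has moves ··c··> m1
  m1 = (b.c.a.(rec X. (c.(b.c.a.X + c.0))\{a,b}) + c.0)\{a,b} has moves ··c··> m2
  m2 = 0\{a,b} has moves ·
Q's transition system — 2 states:
  n0 = rec X. (c.b.c.a.X)\{a,b} has moves ··c··> n1
  n1 = (b.c.a.(rec X. (c.b.c.a.X)\{a,b}))\{a,b} has moves ·
Bisimilarity quotient blocks:
  B0 = {m0}
  B1 = {m1, n0}
  B2 = {m2, n1}
m0 ∈ B0, n0 ∈ B1 → different blocks

NO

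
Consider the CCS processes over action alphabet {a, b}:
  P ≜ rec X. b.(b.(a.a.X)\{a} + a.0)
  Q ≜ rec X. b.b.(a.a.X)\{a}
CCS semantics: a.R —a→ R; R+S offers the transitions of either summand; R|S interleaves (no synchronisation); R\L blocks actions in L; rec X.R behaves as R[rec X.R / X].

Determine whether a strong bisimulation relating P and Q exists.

P's transition system — 4 states:
  u0 = rec X. b.(b.(a.a.X)\{a} + a.0) has moves ··b··> u1
  u1 = b.(a.a.(rec X. b.(b.(a.a.X)\{a} + a.0)))\{a} + a.0 has moves ··a··> u2, ··b··> u3
  u2 = 0 has moves stopped
  u3 = (a.a.(rec X. b.(b.(a.a.X)\{a} + a.0)))\{a} has moves stopped
Q's transition system — 3 states:
  v0 = rec X. b.b.(a.a.X)\{a} has moves ··b··> v1
  v1 = b.(a.a.(rec X. b.b.(a.a.X)\{a}))\{a} has moves ··b··> v2
  v2 = (a.a.(rec X. b.b.(a.a.X)\{a}))\{a} has moves stopped
Bisimilarity quotient blocks:
  B0 = {u0}
  B1 = {u1}
  B2 = {u2, u3, v2}
  B3 = {v0}
  B4 = {v1}
u0 ∈ B0, v0 ∈ B3 → different blocks

P ≁ Q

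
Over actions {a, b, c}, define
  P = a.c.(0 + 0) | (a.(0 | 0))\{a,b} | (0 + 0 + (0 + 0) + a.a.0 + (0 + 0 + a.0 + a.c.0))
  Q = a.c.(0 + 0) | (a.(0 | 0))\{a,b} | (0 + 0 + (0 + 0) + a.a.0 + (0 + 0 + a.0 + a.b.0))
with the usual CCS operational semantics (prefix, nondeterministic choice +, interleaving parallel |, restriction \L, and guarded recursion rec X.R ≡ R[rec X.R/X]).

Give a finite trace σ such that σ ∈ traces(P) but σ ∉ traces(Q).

Reachable graph of P (12 states):
  p0 = a.c.(0 + 0) | (a.(0 | 0))\{a,b} | (0 + 0 + (0 + 0) + a.a.0 + (0 + 0 + a.0 + a.c.0)) :: ··a··> p1, ··a··> p2, ··a··> p3, ··a··> p4
  p1 = a.c.(0 + 0) | (a.(0 | 0))\{a,b} | 0 :: ··a··> p5
  p2 = a.c.(0 + 0) | (a.(0 | 0))\{a,b} | a.0 :: ··a··> p1, ··a··> p6
  p3 = a.c.(0 + 0) | (a.(0 | 0))\{a,b} | c.0 :: ··a··> p7, ··c··> p1
  p4 = c.(0 + 0) | (a.(0 | 0))\{a,b} | (0 + 0 + (0 + 0) + a.a.0 + (0 + 0 + a.0 + a.c.0)) :: ··a··> p5, ··a··> p6, ··a··> p7, ··c··> p8
  p5 = c.(0 + 0) | (a.(0 | 0))\{a,b} | 0 :: ··c··> p9
  p6 = c.(0 + 0) | (a.(0 | 0))\{a,b} | a.0 :: ··a··> p5, ··c··> p10
  p7 = c.(0 + 0) | (a.(0 | 0))\{a,b} | c.0 :: ··c··> p11, ··c··> p5
  p8 = (0 + 0) | (a.(0 | 0))\{a,b} | (0 + 0 + (0 + 0) + a.a.0 + (0 + 0 + a.0 + a.c.0)) :: ··a··> p10, ··a··> p11, ··a··> p9
  p9 = (0 + 0) | (a.(0 | 0))\{a,b} | 0 :: deadlocked
  p10 = (0 + 0) | (a.(0 | 0))\{a,b} | a.0 :: ··a··> p9
  p11 = (0 + 0) | (a.(0 | 0))\{a,b} | c.0 :: ··c··> p9
Reachable graph of Q (12 states):
  q0 = a.c.(0 + 0) | (a.(0 | 0))\{a,b} | (0 + 0 + (0 + 0) + a.a.0 + (0 + 0 + a.0 + a.b.0)) :: ··a··> q1, ··a··> q2, ··a··> q3, ··a··> q4
  q1 = a.c.(0 + 0) | (a.(0 | 0))\{a,b} | 0 :: ··a··> q5
  q2 = a.c.(0 + 0) | (a.(0 | 0))\{a,b} | a.0 :: ··a··> q1, ··a··> q6
  q3 = a.c.(0 + 0) | (a.(0 | 0))\{a,b} | b.0 :: ··a··> q7, ··b··> q1
  q4 = c.(0 + 0) | (a.(0 | 0))\{a,b} | (0 + 0 + (0 + 0) + a.a.0 + (0 + 0 + a.0 + a.b.0)) :: ··a··> q5, ··a··> q6, ··a··> q7, ··c··> q8
  q5 = c.(0 + 0) | (a.(0 | 0))\{a,b} | 0 :: ··c··> q9
  q6 = c.(0 + 0) | (a.(0 | 0))\{a,b} | a.0 :: ··a··> q5, ··c··> q10
  q7 = c.(0 + 0) | (a.(0 | 0))\{a,b} | b.0 :: ··b··> q5, ··c··> q11
  q8 = (0 + 0) | (a.(0 | 0))\{a,b} | (0 + 0 + (0 + 0) + a.a.0 + (0 + 0 + a.0 + a.b.0)) :: ··a··> q10, ··a··> q11, ··a··> q9
  q9 = (0 + 0) | (a.(0 | 0))\{a,b} | 0 :: deadlocked
  q10 = (0 + 0) | (a.(0 | 0))\{a,b} | a.0 :: ··a··> q9
  q11 = (0 + 0) | (a.(0 | 0))\{a,b} | b.0 :: ··b··> q9
Run σ = ⟨aacc⟩ on P: start {p0}
  step 1 (a): {p1, p2, p3, p4}
  step 2 (a): {p1, p5, p6, p7}
  step 3 (c): {p10, p11, p5, p9}
  step 4 (c): {p9}
  P completes σ.
Run σ = ⟨aacc⟩ on Q: start {q0}
  step 1 (a): {q1, q2, q3, q4}
  step 2 (a): {q1, q5, q6, q7}
  step 3 (c): {q10, q11, q9}
  step 4 (c): no successor for Q

aacc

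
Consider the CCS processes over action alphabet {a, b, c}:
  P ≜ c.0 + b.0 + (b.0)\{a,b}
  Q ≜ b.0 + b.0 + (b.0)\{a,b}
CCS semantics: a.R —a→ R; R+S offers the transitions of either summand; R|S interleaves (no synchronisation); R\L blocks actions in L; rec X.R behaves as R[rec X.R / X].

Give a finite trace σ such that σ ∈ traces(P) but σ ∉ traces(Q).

c

P's transition system — 2 states:
  p0 = c.0 + b.0 + (b.0)\{a,b} :: ··b··> p1, ··c··> p1
  p1 = 0 :: ·
Q's transition system — 2 states:
  q0 = b.0 + b.0 + (b.0)\{a,b} :: ··b··> q1
  q1 = 0 :: ·
Executing c from P (initial set {p0}):
  [1] c ⇒ {p1}
  — P admits the full trace.
Executing c from Q (initial set {q0}):
  [1] c ⇒ ∅ (Q stuck)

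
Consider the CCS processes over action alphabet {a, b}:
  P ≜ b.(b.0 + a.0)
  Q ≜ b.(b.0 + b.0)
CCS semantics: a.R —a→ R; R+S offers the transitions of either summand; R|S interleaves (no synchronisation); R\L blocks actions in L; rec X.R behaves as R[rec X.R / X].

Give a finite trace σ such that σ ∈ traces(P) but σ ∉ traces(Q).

P's transition system — 3 states:
  s0 = b.(b.0 + a.0) :: —b→ s1
  s1 = b.0 + a.0 :: —a→ s2, —b→ s2
  s2 = 0 :: ·
Q's transition system — 3 states:
  t0 = b.(b.0 + b.0) :: —b→ t1
  t1 = b.0 + b.0 :: —b→ t2
  t2 = 0 :: ·
Executing ba from P (initial set {s0}):
  step 1 (b): {s1}
  step 2 (a): {s2}
  ✓ P
Executing ba from Q (initial set {t0}):
  step 1 (b): {t1}
  step 2 (a): no successor for Q

ba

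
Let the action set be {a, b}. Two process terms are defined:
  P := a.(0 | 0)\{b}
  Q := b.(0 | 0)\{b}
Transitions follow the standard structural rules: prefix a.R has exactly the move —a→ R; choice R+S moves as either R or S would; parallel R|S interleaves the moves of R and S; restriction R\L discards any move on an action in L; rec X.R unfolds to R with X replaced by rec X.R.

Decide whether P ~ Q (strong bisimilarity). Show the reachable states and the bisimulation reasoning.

not bisimilar

LTS(P): 2 reachable states
  m0 = a.(0 | 0)\{b} has moves --a--▸ m1
  m1 = (0 | 0)\{b} has moves stopped
LTS(Q): 2 reachable states
  n0 = b.(0 | 0)\{b} has moves --b--▸ n1
  n1 = (0 | 0)\{b} has moves stopped
Coarsest stable partition (strong bisimilarity classes):
  B0 = {m0}
  B1 = {m1, n1}
  B2 = {n0}
m0 ∈ B0, n0 ∈ B2 → different blocks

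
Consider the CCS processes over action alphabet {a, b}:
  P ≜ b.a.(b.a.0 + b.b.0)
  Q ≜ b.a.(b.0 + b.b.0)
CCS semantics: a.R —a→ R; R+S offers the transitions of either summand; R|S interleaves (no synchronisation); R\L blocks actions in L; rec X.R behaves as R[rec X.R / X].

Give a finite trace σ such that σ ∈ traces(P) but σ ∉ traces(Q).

baba

Reachable graph of P (6 states):
  m0 = b.a.(b.a.0 + b.b.0) ⊢ -b-> m1
  m1 = a.(b.a.0 + b.b.0) ⊢ -a-> m2
  m2 = b.a.0 + b.b.0 ⊢ -b-> m3, -b-> m4
  m3 = a.0 ⊢ -a-> m5
  m4 = b.0 ⊢ -b-> m5
  m5 = 0 ⊢ deadlocked
Reachable graph of Q (5 states):
  n0 = b.a.(b.0 + b.b.0) ⊢ -b-> n1
  n1 = a.(b.0 + b.b.0) ⊢ -a-> n2
  n2 = b.0 + b.b.0 ⊢ -b-> n3, -b-> n4
  n3 = 0 ⊢ deadlocked
  n4 = b.0 ⊢ -b-> n3
Trace ⟨baba⟩ through P, begin at {m0}:
  step 1 (b): {m1}
  step 2 (a): {m2}
  step 3 (b): {m3, m4}
  step 4 (a): {m5}
  — P admits the full trace.
Trace ⟨baba⟩ through Q, begin at {n0}:
  step 1 (b): {n1}
  step 2 (a): {n2}
  step 3 (b): {n3, n4}
  step 4 (a): no successor for Q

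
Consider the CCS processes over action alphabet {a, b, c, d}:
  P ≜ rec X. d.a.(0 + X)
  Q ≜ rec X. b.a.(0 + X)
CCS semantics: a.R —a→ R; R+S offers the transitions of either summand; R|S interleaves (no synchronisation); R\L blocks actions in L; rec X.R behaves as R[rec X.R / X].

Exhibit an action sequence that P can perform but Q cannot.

d

Reachable graph of P (3 states):
  p0 = rec X. d.a.(0 + X) has moves --d--▸ p1
  p1 = a.(0 + (rec X. d.a.(0 + X))) has moves --a--▸ p2
  p2 = 0 + (rec X. d.a.(0 + X)) has moves --d--▸ p1
Reachable graph of Q (3 states):
  q0 = rec X. b.a.(0 + X) has moves --b--▸ q1
  q1 = a.(0 + (rec X. b.a.(0 + X))) has moves --a--▸ q2
  q2 = 0 + (rec X. b.a.(0 + X)) has moves --b--▸ q1
Run σ = ⟨d⟩ on P: start {p0}
  step 1 (d): {p1}
  — P admits the full trace.
Run σ = ⟨d⟩ on Q: start {q0}
  step 1 (d): ∅ (Q stuck)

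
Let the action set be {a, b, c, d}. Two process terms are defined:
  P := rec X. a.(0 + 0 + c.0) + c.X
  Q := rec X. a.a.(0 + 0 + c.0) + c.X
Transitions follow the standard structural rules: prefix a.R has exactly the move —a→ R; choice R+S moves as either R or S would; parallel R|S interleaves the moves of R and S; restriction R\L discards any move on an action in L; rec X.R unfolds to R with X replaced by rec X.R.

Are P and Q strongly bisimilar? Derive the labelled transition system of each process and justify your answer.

P's transition system — 3 states:
  p0 = rec X. a.(0 + 0 + c.0) + c.X ⊢ ··a··> p1, ··c··> p0
  p1 = 0 + 0 + c.0 ⊢ ··c··> p2
  p2 = 0 ⊢ (no moves)
Q's transition system — 4 states:
  q0 = rec X. a.a.(0 + 0 + c.0) + c.X ⊢ ··a··> q1, ··c··> q0
  q1 = a.(0 + 0 + c.0) ⊢ ··a··> q2
  q2 = 0 + 0 + c.0 ⊢ ··c··> q3
  q3 = 0 ⊢ (no moves)
Bisimilarity quotient blocks:
  B0 = {p0}
  B1 = {p1, q2}
  B2 = {p2, q3}
  B3 = {q0}
  B4 = {q1}
p0 ∈ B0, q0 ∈ B3 → different blocks

NO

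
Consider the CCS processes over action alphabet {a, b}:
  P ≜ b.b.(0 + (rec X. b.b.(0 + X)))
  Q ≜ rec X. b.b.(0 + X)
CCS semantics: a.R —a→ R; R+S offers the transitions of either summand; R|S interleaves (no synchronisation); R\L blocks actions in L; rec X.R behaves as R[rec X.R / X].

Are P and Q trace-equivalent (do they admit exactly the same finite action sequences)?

LTS(P): 3 reachable states
  u0 = b.b.(0 + (rec X. b.b.(0 + X))) → ··b··> u1
  u1 = b.(0 + (rec X. b.b.(0 + X))) → ··b··> u2
  u2 = 0 + (rec X. b.b.(0 + X)) → ··b··> u1
LTS(Q): 3 reachable states
  v0 = rec X. b.b.(0 + X) → ··b··> v1
  v1 = b.(0 + (rec X. b.b.(0 + X))) → ··b··> v2
  v2 = 0 + (rec X. b.b.(0 + X)) → ··b··> v1
Partition-refinement fixed point:
  B0 = {u0, u1, u2, v0, v1, v2}
u0 ∈ B0, v0 ∈ B0 → same block
Bisimilar ⇒ trace-equivalent.

traces(P) = traces(Q)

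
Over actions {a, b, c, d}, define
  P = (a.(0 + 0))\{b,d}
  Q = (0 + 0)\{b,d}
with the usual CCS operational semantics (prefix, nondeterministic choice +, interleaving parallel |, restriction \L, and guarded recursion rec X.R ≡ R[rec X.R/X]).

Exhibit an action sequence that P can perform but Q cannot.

a

Reachable graph of P (2 states):
  p0 = (a.(0 + 0))\{b,d} :: —a→ p1
  p1 = (0 + 0)\{b,d} :: stopped
Reachable graph of Q (1 states):
  q0 = (0 + 0)\{b,d} :: stopped
Trace ⟨a⟩ through P, begin at {p0}:
  step 1 (a): {p1}
  — P admits the full trace.
Trace ⟨a⟩ through Q, begin at {q0}:
  step 1 (a): ∅ (Q stuck)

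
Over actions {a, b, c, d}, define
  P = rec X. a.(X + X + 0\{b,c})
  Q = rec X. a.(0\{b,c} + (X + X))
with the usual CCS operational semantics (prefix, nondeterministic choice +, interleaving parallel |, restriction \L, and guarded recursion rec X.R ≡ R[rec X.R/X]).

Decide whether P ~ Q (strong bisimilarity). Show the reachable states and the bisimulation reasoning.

YES

P's transition system — 2 states:
  p0 = rec X. a.(X + X + 0\{b,c}) → --a--▸ p1
  p1 = (rec X. a.(X + X + 0\{b,c})) + (rec X. a.(X + X + 0\{b,c})) + 0\{b,c} → --a--▸ p1
Q's transition system — 2 states:
  q0 = rec X. a.(0\{b,c} + (X + X)) → --a--▸ q1
  q1 = 0\{b,c} + ((rec X. a.(0\{b,c} + (X + X))) + (rec X. a.(0\{b,c} + (X + X)))) → --a--▸ q1
Coarsest stable partition (strong bisimilarity classes):
  B0 = {p0, p1, q0, q1}
p0 ∈ B0, q0 ∈ B0 → same block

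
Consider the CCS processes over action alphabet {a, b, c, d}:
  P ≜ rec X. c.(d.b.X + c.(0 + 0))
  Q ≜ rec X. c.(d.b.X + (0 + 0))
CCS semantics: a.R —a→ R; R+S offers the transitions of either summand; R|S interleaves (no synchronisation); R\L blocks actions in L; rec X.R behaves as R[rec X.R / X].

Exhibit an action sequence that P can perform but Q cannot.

LTS(P): 4 reachable states
  u0 = rec X. c.(d.b.X + c.(0 + 0)) → —c→ u1
  u1 = d.b.(rec X. c.(d.b.X + c.(0 + 0))) + c.(0 + 0) → —c→ u2, —d→ u3
  u2 = 0 + 0 → (no moves)
  u3 = b.(rec X. c.(d.b.X + c.(0 + 0))) → —b→ u0
LTS(Q): 3 reachable states
  v0 = rec X. c.(d.b.X + (0 + 0)) → —c→ v1
  v1 = d.b.(rec X. c.(d.b.X + (0 + 0))) + (0 + 0) → —d→ v2
  v2 = b.(rec X. c.(d.b.X + (0 + 0))) → —b→ v0
Run σ = ⟨cc⟩ on P: start {u0}
  step 1 (c): {u1}
  step 2 (c): {u2}
  ✓ P
Run σ = ⟨cc⟩ on Q: start {v0}
  step 1 (c): {v1}
  step 2 (c): ∅ (Q stuck)

cc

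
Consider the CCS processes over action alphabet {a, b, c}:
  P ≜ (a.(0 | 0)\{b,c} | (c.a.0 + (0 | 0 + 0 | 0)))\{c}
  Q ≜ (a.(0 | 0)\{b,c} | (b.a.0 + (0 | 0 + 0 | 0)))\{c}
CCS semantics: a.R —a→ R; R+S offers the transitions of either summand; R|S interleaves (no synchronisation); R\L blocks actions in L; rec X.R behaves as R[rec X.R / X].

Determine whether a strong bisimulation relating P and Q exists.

NO

Reachable graph of P (2 states):
  u0 = (a.(0 | 0)\{b,c} | (c.a.0 + (0 | 0 + 0 | 0)))\{c} ⊢ —a→ u1
  u1 = ((0 | 0)\{b,c} | (c.a.0 + (0 | 0 + 0 | 0)))\{c} ⊢ stopped
Reachable graph of Q (6 states):
  v0 = (a.(0 | 0)\{b,c} | (b.a.0 + (0 | 0 + 0 | 0)))\{c} ⊢ —a→ v1, —b→ v2
  v1 = ((0 | 0)\{b,c} | (b.a.0 + (0 | 0 + 0 | 0)))\{c} ⊢ —b→ v3
  v2 = (a.(0 | 0)\{b,c} | a.0)\{c} ⊢ —a→ v3, —a→ v4
  v3 = ((0 | 0)\{b,c} | a.0)\{c} ⊢ —a→ v5
  v4 = (a.(0 | 0)\{b,c} | 0)\{c} ⊢ —a→ v5
  v5 = ((0 | 0)\{b,c} | 0)\{c} ⊢ stopped
Coarsest stable partition (strong bisimilarity classes):
  B0 = {u0, v3, v4}
  B1 = {u1, v5}
  B2 = {v0}
  B3 = {v1}
  B4 = {v2}
u0 ∈ B0, v0 ∈ B2 → different blocks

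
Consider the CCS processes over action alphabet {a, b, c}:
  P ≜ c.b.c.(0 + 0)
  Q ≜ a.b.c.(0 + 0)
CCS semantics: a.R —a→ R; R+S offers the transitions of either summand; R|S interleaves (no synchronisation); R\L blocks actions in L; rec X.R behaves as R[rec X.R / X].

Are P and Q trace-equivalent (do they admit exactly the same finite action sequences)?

P's transition system — 4 states:
  s0 = c.b.c.(0 + 0) ⊢ ··c··> s1
  s1 = b.c.(0 + 0) ⊢ ··b··> s2
  s2 = c.(0 + 0) ⊢ ··c··> s3
  s3 = 0 + 0 ⊢ (no moves)
Q's transition system — 4 states:
  t0 = a.b.c.(0 + 0) ⊢ ··a··> t1
  t1 = b.c.(0 + 0) ⊢ ··b··> t2
  t2 = c.(0 + 0) ⊢ ··c··> t3
  t3 = 0 + 0 ⊢ (no moves)
Executing c from P (initial set {s0}):
  step 1 (c): {s1}
  ✓ P
Executing c from Q (initial set {t0}):
  step 1 (c): ∅  — Q cannot continue

trace-distinct — witness ⟨c⟩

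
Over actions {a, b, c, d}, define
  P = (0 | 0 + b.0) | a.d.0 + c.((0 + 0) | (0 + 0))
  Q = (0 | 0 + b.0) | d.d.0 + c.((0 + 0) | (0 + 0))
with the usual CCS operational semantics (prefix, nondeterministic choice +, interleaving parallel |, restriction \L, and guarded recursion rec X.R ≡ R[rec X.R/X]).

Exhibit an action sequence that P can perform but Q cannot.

LTS(P): 7 reachable states
  p0 = (0 | 0 + b.0) | a.d.0 + c.((0 + 0) | (0 + 0)) ⊢ --a--▸ p1, --b--▸ p2, --c--▸ p3
  p1 = (0 | 0 + b.0) | d.0 ⊢ --b--▸ p4, --d--▸ p5
  p2 = 0 | a.d.0 ⊢ --a--▸ p4
  p3 = (0 + 0) | (0 + 0) ⊢ ∅
  p4 = 0 | d.0 ⊢ --d--▸ p6
  p5 = (0 | 0 + b.0) | 0 ⊢ --b--▸ p6
  p6 = 0 | 0 ⊢ ∅
LTS(Q): 7 reachable states
  q0 = (0 | 0 + b.0) | d.d.0 + c.((0 + 0) | (0 + 0)) ⊢ --b--▸ q1, --c--▸ q2, --d--▸ q3
  q1 = 0 | d.d.0 ⊢ --d--▸ q4
  q2 = (0 + 0) | (0 + 0) ⊢ ∅
  q3 = (0 | 0 + b.0) | d.0 ⊢ --b--▸ q4, --d--▸ q5
  q4 = 0 | d.0 ⊢ --d--▸ q6
  q5 = (0 | 0 + b.0) | 0 ⊢ --b--▸ q6
  q6 = 0 | 0 ⊢ ∅
Executing a from P (initial set {p0}):
  after a @ step 1: {p1}
  P completes σ.
Executing a from Q (initial set {q0}):
  after a @ step 1: ∅ (Q stuck)

a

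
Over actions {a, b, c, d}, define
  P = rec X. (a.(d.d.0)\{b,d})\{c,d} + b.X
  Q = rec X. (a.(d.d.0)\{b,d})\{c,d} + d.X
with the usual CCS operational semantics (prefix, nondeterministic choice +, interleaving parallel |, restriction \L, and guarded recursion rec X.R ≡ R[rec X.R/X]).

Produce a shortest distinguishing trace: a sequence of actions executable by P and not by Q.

P's transition system — 2 states:
  m0 = rec X. (a.(d.d.0)\{b,d})\{c,d} + b.X | --a--▸ m1, --b--▸ m0
  m1 = (d.d.0)\{b,d}\{c,d} | ∅
Q's transition system — 2 states:
  n0 = rec X. (a.(d.d.0)\{b,d})\{c,d} + d.X | --a--▸ n1, --d--▸ n0
  n1 = (d.d.0)\{b,d}\{c,d} | ∅
Trace ⟨b⟩ through P, begin at {m0}:
  step 1 (b): {m0}
  P completes σ.
Trace ⟨b⟩ through Q, begin at {n0}:
  step 1 (b): ∅ (Q stuck)

b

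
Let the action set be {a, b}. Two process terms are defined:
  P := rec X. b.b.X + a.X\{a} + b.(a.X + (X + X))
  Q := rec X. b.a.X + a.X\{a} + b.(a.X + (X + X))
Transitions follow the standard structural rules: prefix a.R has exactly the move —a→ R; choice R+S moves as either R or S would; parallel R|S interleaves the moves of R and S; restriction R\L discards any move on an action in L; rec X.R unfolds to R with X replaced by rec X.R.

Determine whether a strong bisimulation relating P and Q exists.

LTS(P): 6 reachable states
  m0 = rec X. b.b.X + a.X\{a} + b.(a.X + (X + X)) ⊢ -a-> m1, -b-> m2, -b-> m3
  m1 = (rec X. b.b.X + a.X\{a} + b.(a.X + (X + X)))\{a} ⊢ -b-> m4, -b-> m5
  m2 = a.(rec X. b.b.X + a.X\{a} + b.(a.X + (X + X))) + ((rec X. b.b.X + a.X\{a} + b.(a.X + (X + X))) + (rec X. b.b.X + a.X\{a} + b.(a.X + (X + X)))) ⊢ -a-> m0, -a-> m1, -b-> m2, -b-> m3
  m3 = b.(rec X. b.b.X + a.X\{a} + b.(a.X + (X + X))) ⊢ -b-> m0
  m4 = (a.(rec X. b.b.X + a.X\{a} + b.(a.X + (X + X))) + ((rec X. b.b.X + a.X\{a} + b.(a.X + (X + X))) + (rec X. b.b.X + a.X\{a} + b.(a.X + (X + X)))))\{a} ⊢ -b-> m4, -b-> m5
  m5 = (b.(rec X. b.b.X + a.X\{a} + b.(a.X + (X + X))))\{a} ⊢ -b-> m1
LTS(Q): 6 reachable states
  n0 = rec X. b.a.X + a.X\{a} + b.(a.X + (X + X)) ⊢ -a-> n1, -b-> n2, -b-> n3
  n1 = (rec X. b.a.X + a.X\{a} + b.(a.X + (X + X)))\{a} ⊢ -b-> n4, -b-> n5
  n2 = a.(rec X. b.a.X + a.X\{a} + b.(a.X + (X + X))) ⊢ -a-> n0
  n3 = a.(rec X. b.a.X + a.X\{a} + b.(a.X + (X + X))) + ((rec X. b.a.X + a.X\{a} + b.(a.X + (X + X))) + (rec X. b.a.X + a.X\{a} + b.(a.X + (X + X)))) ⊢ -a-> n0, -a-> n1, -b-> n2, -b-> n3
  n4 = (a.(rec X. b.a.X + a.X\{a} + b.(a.X + (X + X))) + ((rec X. b.a.X + a.X\{a} + b.(a.X + (X + X))) + (rec X. b.a.X + a.X\{a} + b.(a.X + (X + X)))))\{a} ⊢ -b-> n4, -b-> n5
  n5 = (a.(rec X. b.a.X + a.X\{a} + b.(a.X + (X + X))))\{a} ⊢ stopped
Partition-refinement fixed point:
  B0 = {m0}
  B1 = {m2}
  B2 = {m3}
  B3 = {m1, m4, m5}
  B4 = {n0}
  B5 = {n1, n4}
  B6 = {n5}
  B7 = {n2}
  B8 = {n3}
m0 ∈ B0, n0 ∈ B4 → different blocks

P ≁ Q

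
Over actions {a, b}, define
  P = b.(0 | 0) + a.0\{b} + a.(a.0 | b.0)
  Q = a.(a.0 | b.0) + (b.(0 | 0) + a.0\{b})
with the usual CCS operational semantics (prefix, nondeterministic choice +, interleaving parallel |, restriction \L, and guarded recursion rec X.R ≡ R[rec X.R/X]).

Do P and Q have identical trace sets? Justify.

Reachable graph of P (6 states):
  s0 = b.(0 | 0) + a.0\{b} + a.(a.0 | b.0) has moves -a-> s1, -a-> s2, -b-> s3
  s1 = 0\{b} has moves ∅
  s2 = a.0 | b.0 has moves -a-> s4, -b-> s5
  s3 = 0 | 0 has moves ∅
  s4 = 0 | b.0 has moves -b-> s3
  s5 = a.0 | 0 has moves -a-> s3
Reachable graph of Q (6 states):
  t0 = a.(a.0 | b.0) + (b.(0 | 0) + a.0\{b}) has moves -a-> t1, -a-> t2, -b-> t3
  t1 = 0\{b} has moves ∅
  t2 = a.0 | b.0 has moves -a-> t4, -b-> t5
  t3 = 0 | 0 has moves ∅
  t4 = 0 | b.0 has moves -b-> t3
  t5 = a.0 | 0 has moves -a-> t3
Bisimilarity quotient blocks:
  B0 = {s0, t0}
  B1 = {s2, t2}
  B2 = {s4, t4}
  B3 = {s1, s3, t1, t3}
  B4 = {s5, t5}
s0 ∈ B0, t0 ∈ B0 → same block
Bisimilar ⇒ trace-equivalent.

YES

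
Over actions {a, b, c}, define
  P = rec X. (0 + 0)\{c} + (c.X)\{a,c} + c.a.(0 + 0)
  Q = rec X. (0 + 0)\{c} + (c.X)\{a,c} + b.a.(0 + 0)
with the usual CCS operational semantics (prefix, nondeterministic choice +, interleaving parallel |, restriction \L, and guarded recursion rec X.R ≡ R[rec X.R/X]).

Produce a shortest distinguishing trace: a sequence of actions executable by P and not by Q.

c

LTS(P): 3 reachable states
  s0 = rec X. (0 + 0)\{c} + (c.X)\{a,c} + c.a.(0 + 0) ⊢ =c=> s1
  s1 = a.(0 + 0) ⊢ =a=> s2
  s2 = 0 + 0 ⊢ deadlocked
LTS(Q): 3 reachable states
  t0 = rec X. (0 + 0)\{c} + (c.X)\{a,c} + b.a.(0 + 0) ⊢ =b=> t1
  t1 = a.(0 + 0) ⊢ =a=> t2
  t2 = 0 + 0 ⊢ deadlocked
Executing c from P (initial set {s0}):
  step 1 (c): {s1}
  ✓ P
Executing c from Q (initial set {t0}):
  step 1 (c): ∅ (Q stuck)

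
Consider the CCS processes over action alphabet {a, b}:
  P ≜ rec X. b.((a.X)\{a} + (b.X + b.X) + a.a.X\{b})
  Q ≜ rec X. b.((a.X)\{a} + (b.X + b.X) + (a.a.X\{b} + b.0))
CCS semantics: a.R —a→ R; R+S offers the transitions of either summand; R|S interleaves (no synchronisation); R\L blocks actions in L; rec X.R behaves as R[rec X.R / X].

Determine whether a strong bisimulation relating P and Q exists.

P ≁ Q

P's transition system — 4 states:
  u0 = rec X. b.((a.X)\{a} + (b.X + b.X) + a.a.X\{b}) → =b=> u1
  u1 = (a.(rec X. b.((a.X)\{a} + (b.X + b.X) + a.a.X\{b})))\{a} + (b.(rec X. b.((a.X)\{a} + (b.X + b.X) + a.a.X\{b})) + b.(rec X. b.((a.X)\{a} + (b.X + b.X) + a.a.X\{b}))) + a.a.(rec X. b.((a.X)\{a} + (b.X + b.X) + a.a.X\{b}))\{b} → =a=> u2, =b=> u0
  u2 = a.(rec X. b.((a.X)\{a} + (b.X + b.X) + a.a.X\{b}))\{b} → =a=> u3
  u3 = (rec X. b.((a.X)\{a} + (b.X + b.X) + a.a.X\{b}))\{b} → deadlocked
Q's transition system — 5 states:
  v0 = rec X. b.((a.X)\{a} + (b.X + b.X) + (a.a.X\{b} + b.0)) → =b=> v1
  v1 = (a.(rec X. b.((a.X)\{a} + (b.X + b.X) + (a.a.X\{b} + b.0))))\{a} + (b.(rec X. b.((a.X)\{a} + (b.X + b.X) + (a.a.X\{b} + b.0))) + b.(rec X. b.((a.X)\{a} + (b.X + b.X) + (a.a.X\{b} + b.0)))) + (a.a.(rec X. b.((a.X)\{a} + (b.X + b.X) + (a.a.X\{b} + b.0)))\{b} + b.0) → =a=> v2, =b=> v0, =b=> v3
  v2 = a.(rec X. b.((a.X)\{a} + (b.X + b.X) + (a.a.X\{b} + b.0)))\{b} → =a=> v4
  v3 = 0 → deadlocked
  v4 = (rec X. b.((a.X)\{a} + (b.X + b.X) + (a.a.X\{b} + b.0)))\{b} → deadlocked
Partition-refinement fixed point:
  B0 = {u0}
  B1 = {u1}
  B2 = {u2, v2}
  B3 = {u3, v3, v4}
  B4 = {v0}
  B5 = {v1}
u0 ∈ B0, v0 ∈ B4 → different blocks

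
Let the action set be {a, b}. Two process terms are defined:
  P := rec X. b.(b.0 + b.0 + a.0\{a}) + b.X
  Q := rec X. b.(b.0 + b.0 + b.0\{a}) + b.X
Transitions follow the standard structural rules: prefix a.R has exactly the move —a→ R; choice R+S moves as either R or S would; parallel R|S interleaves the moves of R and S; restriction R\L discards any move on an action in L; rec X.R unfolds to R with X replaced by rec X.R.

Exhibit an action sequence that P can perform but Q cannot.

ba

Reachable graph of P (4 states):
  s0 = rec X. b.(b.0 + b.0 + a.0\{a}) + b.X has moves =b=> s0, =b=> s1
  s1 = b.0 + b.0 + a.0\{a} has moves =a=> s2, =b=> s3
  s2 = 0\{a} has moves ∅
  s3 = 0 has moves ∅
Reachable graph of Q (4 states):
  t0 = rec X. b.(b.0 + b.0 + b.0\{a}) + b.X has moves =b=> t0, =b=> t1
  t1 = b.0 + b.0 + b.0\{a} has moves =b=> t2, =b=> t3
  t2 = 0 has moves ∅
  t3 = 0\{a} has moves ∅
Trace ⟨ba⟩ through P, begin at {s0}:
  step 1 (b): {s0, s1}
  step 2 (a): {s2}
  ✓ P
Trace ⟨ba⟩ through Q, begin at {t0}:
  step 1 (b): {t0, t1}
  step 2 (a): ∅ (Q stuck)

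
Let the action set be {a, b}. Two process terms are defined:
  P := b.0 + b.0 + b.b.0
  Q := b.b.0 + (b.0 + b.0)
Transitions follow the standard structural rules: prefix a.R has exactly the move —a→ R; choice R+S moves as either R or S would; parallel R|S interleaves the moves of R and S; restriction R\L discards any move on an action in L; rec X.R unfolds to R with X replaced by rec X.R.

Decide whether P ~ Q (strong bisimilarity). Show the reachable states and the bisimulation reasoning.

P's transition system — 3 states:
  u0 = b.0 + b.0 + b.b.0 → —b→ u1, —b→ u2
  u1 = 0 → ·
  u2 = b.0 → —b→ u1
Q's transition system — 3 states:
  v0 = b.b.0 + (b.0 + b.0) → —b→ v1, —b→ v2
  v1 = 0 → ·
  v2 = b.0 → —b→ v1
Coarsest stable partition (strong bisimilarity classes):
  B0 = {u0, v0}
  B1 = {u2, v2}
  B2 = {u1, v1}
u0 ∈ B0, v0 ∈ B0 → same block

P ~ Q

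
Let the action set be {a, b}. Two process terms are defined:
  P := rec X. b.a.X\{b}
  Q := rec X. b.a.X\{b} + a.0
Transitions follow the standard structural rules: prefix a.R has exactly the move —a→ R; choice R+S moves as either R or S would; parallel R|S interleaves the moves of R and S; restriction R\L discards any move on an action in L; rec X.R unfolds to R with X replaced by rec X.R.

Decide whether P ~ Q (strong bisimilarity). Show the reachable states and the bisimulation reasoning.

Reachable graph of P (3 states):
  m0 = rec X. b.a.X\{b} :: --b--▸ m1
  m1 = a.(rec X. b.a.X\{b})\{b} :: --a--▸ m2
  m2 = (rec X. b.a.X\{b})\{b} :: deadlocked
Reachable graph of Q (5 states):
  n0 = rec X. b.a.X\{b} + a.0 :: --a--▸ n1, --b--▸ n2
  n1 = 0 :: deadlocked
  n2 = a.(rec X. b.a.X\{b} + a.0)\{b} :: --a--▸ n3
  n3 = (rec X. b.a.X\{b} + a.0)\{b} :: --a--▸ n4
  n4 = 0\{b} :: deadlocked
Coarsest stable partition (strong bisimilarity classes):
  B0 = {m0}
  B1 = {m1, n3}
  B2 = {m2, n1, n4}
  B3 = {n0}
  B4 = {n2}
m0 ∈ B0, n0 ∈ B3 → different blocks

not bisimilar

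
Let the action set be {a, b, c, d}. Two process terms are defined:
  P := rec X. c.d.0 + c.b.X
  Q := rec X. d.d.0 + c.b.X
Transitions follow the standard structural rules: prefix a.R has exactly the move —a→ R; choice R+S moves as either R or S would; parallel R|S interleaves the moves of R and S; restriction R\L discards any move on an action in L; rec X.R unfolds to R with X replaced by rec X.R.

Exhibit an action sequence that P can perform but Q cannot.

cd

LTS(P): 4 reachable states
  p0 = rec X. c.d.0 + c.b.X | =c=> p1, =c=> p2
  p1 = b.(rec X. c.d.0 + c.b.X) | =b=> p0
  p2 = d.0 | =d=> p3
  p3 = 0 | ∅
LTS(Q): 4 reachable states
  q0 = rec X. d.d.0 + c.b.X | =c=> q1, =d=> q2
  q1 = b.(rec X. d.d.0 + c.b.X) | =b=> q0
  q2 = d.0 | =d=> q3
  q3 = 0 | ∅
Trace ⟨cd⟩ through P, begin at {p0}:
  step 1 (c): {p1, p2}
  step 2 (d): {p3}
  ✓ P
Trace ⟨cd⟩ through Q, begin at {q0}:
  step 1 (c): {q1}
  step 2 (d): ∅  — Q cannot continue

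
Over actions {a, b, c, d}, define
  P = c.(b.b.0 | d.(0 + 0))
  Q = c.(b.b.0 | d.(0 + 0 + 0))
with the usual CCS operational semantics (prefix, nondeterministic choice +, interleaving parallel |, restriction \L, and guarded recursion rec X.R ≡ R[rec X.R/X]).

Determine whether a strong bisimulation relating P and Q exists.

bisimilar

LTS(P): 7 reachable states
  m0 = c.(b.b.0 | d.(0 + 0)) | --c--▸ m1
  m1 = b.b.0 | d.(0 + 0) | --b--▸ m2, --d--▸ m3
  m2 = b.0 | d.(0 + 0) | --b--▸ m4, --d--▸ m5
  m3 = b.b.0 | (0 + 0) | --b--▸ m5
  m4 = 0 | d.(0 + 0) | --d--▸ m6
  m5 = b.0 | (0 + 0) | --b--▸ m6
  m6 = 0 | (0 + 0) | ·
LTS(Q): 7 reachable states
  n0 = c.(b.b.0 | d.(0 + 0 + 0)) | --c--▸ n1
  n1 = b.b.0 | d.(0 + 0 + 0) | --b--▸ n2, --d--▸ n3
  n2 = b.0 | d.(0 + 0 + 0) | --b--▸ n4, --d--▸ n5
  n3 = b.b.0 | (0 + 0 + 0) | --b--▸ n5
  n4 = 0 | d.(0 + 0 + 0) | --d--▸ n6
  n5 = b.0 | (0 + 0 + 0) | --b--▸ n6
  n6 = 0 | (0 + 0 + 0) | ·
Coarsest stable partition (strong bisimilarity classes):
  B0 = {m0, n0}
  B1 = {m1, n1}
  B2 = {m3, n3}
  B3 = {m5, n5}
  B4 = {m6, n6}
  B5 = {m2, n2}
  B6 = {m4, n4}
m0 ∈ B0, n0 ∈ B0 → same block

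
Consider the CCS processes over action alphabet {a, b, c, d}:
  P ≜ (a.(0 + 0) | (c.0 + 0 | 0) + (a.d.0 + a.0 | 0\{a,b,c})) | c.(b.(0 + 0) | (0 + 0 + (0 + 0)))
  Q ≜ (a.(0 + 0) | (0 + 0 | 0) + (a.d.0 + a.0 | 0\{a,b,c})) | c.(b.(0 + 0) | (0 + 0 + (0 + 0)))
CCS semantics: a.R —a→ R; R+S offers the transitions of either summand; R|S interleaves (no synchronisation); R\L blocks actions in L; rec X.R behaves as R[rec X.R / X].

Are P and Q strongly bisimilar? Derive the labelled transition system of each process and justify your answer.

not bisimilar

P's transition system — 21 states:
  m0 = (a.(0 + 0) | (c.0 + 0 | 0) + (a.d.0 + a.0 | 0\{a,b,c})) | c.(b.(0 + 0) | (0 + 0 + (0 + 0))) ⊢ --a--▸ m1, --a--▸ m2, --a--▸ m3, --c--▸ m4, --c--▸ m5
  m1 = (0 + 0) | (c.0 + 0 | 0) | c.(b.(0 + 0) | (0 + 0 + (0 + 0))) ⊢ --c--▸ m6, --c--▸ m7
  m2 = 0 | 0\{a,b,c} | c.(b.(0 + 0) | (0 + 0 + (0 + 0))) ⊢ --c--▸ m8
  m3 = d.0 | c.(b.(0 + 0) | (0 + 0 + (0 + 0))) ⊢ --c--▸ m9, --d--▸ m10
  m4 = (a.(0 + 0) | (c.0 + 0 | 0) + (a.d.0 + a.0 | 0\{a,b,c})) | (b.(0 + 0) | (0 + 0 + (0 + 0))) ⊢ --a--▸ m6, --a--▸ m8, --a--▸ m9, --b--▸ m11, --c--▸ m12
  m5 = a.(0 + 0) | 0 | c.(b.(0 + 0) | (0 + 0 + (0 + 0))) ⊢ --a--▸ m7, --c--▸ m12
  m6 = (0 + 0) | (c.0 + 0 | 0) | (b.(0 + 0) | (0 + 0 + (0 + 0))) ⊢ --b--▸ m13, --c--▸ m14
  m7 = (0 + 0) | 0 | c.(b.(0 + 0) | (0 + 0 + (0 + 0))) ⊢ --c--▸ m14
  m8 = 0 | 0\{a,b,c} | (b.(0 + 0) | (0 + 0 + (0 + 0))) ⊢ --b--▸ m15
  m9 = d.0 | (b.(0 + 0) | (0 + 0 + (0 + 0))) ⊢ --b--▸ m16, --d--▸ m17
  m10 = 0 | c.(b.(0 + 0) | (0 + 0 + (0 + 0))) ⊢ --c--▸ m17
  m11 = (a.(0 + 0) | (c.0 + 0 | 0) + (a.d.0 + a.0 | 0\{a,b,c})) | ((0 + 0) | (0 + 0 + (0 + 0))) ⊢ --a--▸ m13, --a--▸ m15, --a--▸ m16, --c--▸ m18
  m12 = a.(0 + 0) | 0 | (b.(0 + 0) | (0 + 0 + (0 + 0))) ⊢ --a--▸ m14, --b--▸ m18
  m13 = (0 + 0) | (c.0 + 0 | 0) | ((0 + 0) | (0 + 0 + (0 + 0))) ⊢ --c--▸ m19
  m14 = (0 + 0) | 0 | (b.(0 + 0) | (0 + 0 + (0 + 0))) ⊢ --b--▸ m19
  m15 = 0 | 0\{a,b,c} | ((0 + 0) | (0 + 0 + (0 + 0))) ⊢ ·
  m16 = d.0 | ((0 + 0) | (0 + 0 + (0 + 0))) ⊢ --d--▸ m20
  m17 = 0 | (b.(0 + 0) | (0 + 0 + (0 + 0))) ⊢ --b--▸ m20
  m18 = a.(0 + 0) | 0 | ((0 + 0) | (0 + 0 + (0 + 0))) ⊢ --a--▸ m19
  m19 = (0 + 0) | 0 | ((0 + 0) | (0 + 0 + (0 + 0))) ⊢ ·
  m20 = 0 | ((0 + 0) | (0 + 0 + (0 + 0))) ⊢ ·
Q's transition system — 15 states:
  n0 = (a.(0 + 0) | (0 + 0 | 0) + (a.d.0 + a.0 | 0\{a,b,c})) | c.(b.(0 + 0) | (0 + 0 + (0 + 0))) ⊢ --a--▸ n1, --a--▸ n2, --a--▸ n3, --c--▸ n4
  n1 = (0 + 0) | (0 + 0 | 0) | c.(b.(0 + 0) | (0 + 0 + (0 + 0))) ⊢ --c--▸ n5
  n2 = 0 | 0\{a,b,c} | c.(b.(0 + 0) | (0 + 0 + (0 + 0))) ⊢ --c--▸ n6
  n3 = d.0 | c.(b.(0 + 0) | (0 + 0 + (0 + 0))) ⊢ --c--▸ n7, --d--▸ n8
  n4 = (a.(0 + 0) | (0 + 0 | 0) + (a.d.0 + a.0 | 0\{a,b,c})) | (b.(0 + 0) | (0 + 0 + (0 + 0))) ⊢ --a--▸ n5, --a--▸ n6, --a--▸ n7, --b--▸ n9
  n5 = (0 + 0) | (0 + 0 | 0) | (b.(0 + 0) | (0 + 0 + (0 + 0))) ⊢ --b--▸ n10
  n6 = 0 | 0\{a,b,c} | (b.(0 + 0) | (0 + 0 + (0 + 0))) ⊢ --b--▸ n11
  n7 = d.0 | (b.(0 + 0) | (0 + 0 + (0 + 0))) ⊢ --b--▸ n12, --d--▸ n13
  n8 = 0 | c.(b.(0 + 0) | (0 + 0 + (0 + 0))) ⊢ --c--▸ n13
  n9 = (a.(0 + 0) | (0 + 0 | 0) + (a.d.0 + a.0 | 0\{a,b,c})) | ((0 + 0) | (0 + 0 + (0 + 0))) ⊢ --a--▸ n10, --a--▸ n11, --a--▸ n12
  n10 = (0 + 0) | (0 + 0 | 0) | ((0 + 0) | (0 + 0 + (0 + 0))) ⊢ ·
  n11 = 0 | 0\{a,b,c} | ((0 + 0) | (0 + 0 + (0 + 0))) ⊢ ·
  n12 = d.0 | ((0 + 0) | (0 + 0 + (0 + 0))) ⊢ --d--▸ n14
  n13 = 0 | (b.(0 + 0) | (0 + 0 + (0 + 0))) ⊢ --b--▸ n14
  n14 = 0 | ((0 + 0) | (0 + 0 + (0 + 0))) ⊢ ·
Bisimilarity quotient blocks:
  B0 = {m0}
  B1 = {m1}
  B2 = {m10, m2, m7, n1, n2, n8}
  B3 = {m14, m17, m8, n13, n5, n6}
  B4 = {m15, m19, m20, n10, n11, n14}
  B5 = {m6}
  B6 = {m13}
  B7 = {m5}
  B8 = {m12}
  B9 = {m18}
  B10 = {m3, n3}
  B11 = {m9, n7}
  B12 = {m16, n12}
  B13 = {m4}
  B14 = {m11}
  B15 = {n0}
  B16 = {n4}
  B17 = {n9}
m0 ∈ B0, n0 ∈ B15 → different blocks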